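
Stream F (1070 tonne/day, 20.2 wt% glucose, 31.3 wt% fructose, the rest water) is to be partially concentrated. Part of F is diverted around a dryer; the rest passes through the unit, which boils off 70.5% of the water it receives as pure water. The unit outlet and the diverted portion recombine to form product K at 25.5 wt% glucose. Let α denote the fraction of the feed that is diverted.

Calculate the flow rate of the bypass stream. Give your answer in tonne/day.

All 1070×0.202 = 216.14 tonne/day of glucose reaches K, so K = 216.14/0.255 = 847.61 tonne/day and vapour = 222.39 tonne/day.
The evaporator receives (1−α)·1070 of feed at 0.485 water and removes 0.705 of that water:
0.705×0.485×(1−α)×1070 = 222.39
(1−α) = 222.39/365.86 = 0.6079;  α = 0.3921.
Bypass flow = 0.3921×1070 = 419.59 tonne/day.

419.6 tonne/day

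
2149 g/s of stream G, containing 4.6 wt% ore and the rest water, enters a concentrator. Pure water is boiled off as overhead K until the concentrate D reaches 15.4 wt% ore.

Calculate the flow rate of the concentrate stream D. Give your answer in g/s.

ore is conserved: 2149×0.046 = 98.854 g/s all reports to the concentrate.
Concentrate = 98.854/(target fraction) = 641.91 g/s.

641.9 g/s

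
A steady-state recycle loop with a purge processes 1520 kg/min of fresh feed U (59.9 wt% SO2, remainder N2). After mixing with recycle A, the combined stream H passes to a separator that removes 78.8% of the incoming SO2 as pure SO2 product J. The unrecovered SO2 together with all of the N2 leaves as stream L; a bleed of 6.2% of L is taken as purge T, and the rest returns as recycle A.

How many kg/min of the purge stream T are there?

624.5 kg/min

N2 enters only via U and leaves only via the purge: 1520×0.401 = 0.062×(N2 in L), and the separator passes all N2, so N2 in H = N2 in L = 9831 kg/min.
SO2 in H: m_A = 1520×0.599 + (1−0.062)·(1−0.788)·m_A, so m_A = 910.48/0.8011 = 1136.5 kg/min.
L = (1−0.788)×1136.5 + 9831 = 10072 kg/min.
Purge T = 0.062×10072 = 624.46 kg/min.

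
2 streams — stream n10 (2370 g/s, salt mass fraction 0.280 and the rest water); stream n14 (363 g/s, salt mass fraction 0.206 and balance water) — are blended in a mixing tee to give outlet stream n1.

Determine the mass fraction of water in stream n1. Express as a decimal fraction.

0.730

Total flow out = 2370 + 363 = 2733 g/s.
water in = 2370×0.720 + 363×0.794 = 1994.6 g/s.
water mass fraction in n1 = 1994.6/2733 = 0.730.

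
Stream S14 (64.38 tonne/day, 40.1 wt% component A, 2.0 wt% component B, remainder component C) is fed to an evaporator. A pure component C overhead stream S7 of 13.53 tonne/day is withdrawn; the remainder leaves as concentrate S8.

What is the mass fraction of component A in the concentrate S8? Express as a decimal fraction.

component A is not removed: 64.38×0.401 = 25.816 tonne/day of component A enters S8.
Concentrate = 64.38 − 13.53 = 50.85 tonne/day.
Mass fraction = 25.816/50.85 = 0.5077.

0.5077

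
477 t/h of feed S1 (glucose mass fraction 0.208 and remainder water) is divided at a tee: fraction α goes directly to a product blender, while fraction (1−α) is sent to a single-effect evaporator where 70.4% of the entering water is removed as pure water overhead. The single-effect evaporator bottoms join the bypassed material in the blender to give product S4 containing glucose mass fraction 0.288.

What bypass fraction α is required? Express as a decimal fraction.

All 477×0.208 = 99.216 t/h of glucose reaches S4, so S4 = 99.216/0.288 = 344.5 t/h and vapour = 132.5 t/h.
The evaporator receives (1−α)·477 of feed at 0.792 water and removes 0.704 of that water:
0.704×0.792×(1−α)×477 = 132.5
(1−α) = 132.5/265.96 = 0.4982;  α = 0.5018.

0.502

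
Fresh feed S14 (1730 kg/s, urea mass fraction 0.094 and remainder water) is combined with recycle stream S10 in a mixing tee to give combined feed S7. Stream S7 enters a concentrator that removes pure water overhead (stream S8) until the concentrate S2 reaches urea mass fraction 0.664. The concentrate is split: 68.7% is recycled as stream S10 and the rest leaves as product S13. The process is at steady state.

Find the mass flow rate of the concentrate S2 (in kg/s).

Overall urea balance (none leaves overhead): urea in fresh feed = urea in product, i.e. 1730×0.094 = (1−0.687)·S2·0.664.
S2 = 162.62/(0.664×0.313) = 782.46 kg/s.

782.5 kg/s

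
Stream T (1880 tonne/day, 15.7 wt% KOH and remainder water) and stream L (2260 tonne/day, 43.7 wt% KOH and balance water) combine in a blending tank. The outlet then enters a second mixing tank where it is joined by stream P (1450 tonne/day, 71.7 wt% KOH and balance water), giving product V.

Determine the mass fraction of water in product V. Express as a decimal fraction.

0.585

Overall, product flow = 5590 tonne/day.
water in = 1880×0.843 + 2260×0.563 + 1450×0.283 = 3267.6 tonne/day.
water fraction in V = 0.585.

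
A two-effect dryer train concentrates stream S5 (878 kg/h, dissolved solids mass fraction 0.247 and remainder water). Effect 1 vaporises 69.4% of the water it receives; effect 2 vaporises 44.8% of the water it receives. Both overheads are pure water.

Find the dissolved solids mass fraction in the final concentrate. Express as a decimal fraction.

0.660

water in feed = 878×0.753 = 661.13 kg/h.
After stage 1: water left = (1−0.694)×661.13 = 202.31; stream total = 419.17 kg/h.
After stage 2: water left = (1−0.448)×202.31 = 111.67; final concentrate = 328.54 kg/h.
dissolved solids fraction = 216.87/328.54 = 0.660.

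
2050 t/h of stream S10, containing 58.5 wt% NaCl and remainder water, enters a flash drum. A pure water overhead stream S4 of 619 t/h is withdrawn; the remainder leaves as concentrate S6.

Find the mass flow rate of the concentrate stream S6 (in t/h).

1431 t/h

Concentrate = 2050 − 619 = 1431 t/h.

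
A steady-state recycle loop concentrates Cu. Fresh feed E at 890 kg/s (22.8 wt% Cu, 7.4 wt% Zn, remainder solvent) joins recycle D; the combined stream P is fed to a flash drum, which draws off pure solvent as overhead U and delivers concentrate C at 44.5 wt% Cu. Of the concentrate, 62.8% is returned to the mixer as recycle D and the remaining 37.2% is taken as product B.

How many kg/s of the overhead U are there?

434 kg/s

Overall Cu balance (none leaves overhead): Cu in fresh feed = Cu in product, i.e. 890×0.228 = (1−0.628)·C·0.445.
C = 202.92/(0.445×0.372) = 1225.8 kg/s.
Recycle D = 0.628×1225.8 = 769.81 kg/s.
Combined feed P = 890 + 769.81 = 1659.8 kg/s.
Overhead U = P − C = 1659.8 − 1225.8 = 434 kg/s.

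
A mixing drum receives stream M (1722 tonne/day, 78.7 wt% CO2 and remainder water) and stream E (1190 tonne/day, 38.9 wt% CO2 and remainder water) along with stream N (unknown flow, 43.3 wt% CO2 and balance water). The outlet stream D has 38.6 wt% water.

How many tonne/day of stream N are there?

166.6 tonne/day

Let N be the unknown flow. Total out = 2912 + N.
water balance: 1093.9 + 0.567·N = 0.386·(2912 + N)
(0.567 − 0.386)·N = 0.386×2912 − 1093.9 = 30.156
N = 30.156 / 0.181 = 166.61 tonne/day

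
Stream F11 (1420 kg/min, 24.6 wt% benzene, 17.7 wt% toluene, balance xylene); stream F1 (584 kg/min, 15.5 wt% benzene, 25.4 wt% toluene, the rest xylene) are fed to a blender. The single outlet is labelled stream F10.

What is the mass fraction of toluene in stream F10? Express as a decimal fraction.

0.1994

Total flow out = 1420 + 584 = 2004 kg/min.
toluene in = 1420×0.177 + 584×0.254 = 399.68 kg/min.
toluene mass fraction in F10 = 399.68/2004 = 0.1994.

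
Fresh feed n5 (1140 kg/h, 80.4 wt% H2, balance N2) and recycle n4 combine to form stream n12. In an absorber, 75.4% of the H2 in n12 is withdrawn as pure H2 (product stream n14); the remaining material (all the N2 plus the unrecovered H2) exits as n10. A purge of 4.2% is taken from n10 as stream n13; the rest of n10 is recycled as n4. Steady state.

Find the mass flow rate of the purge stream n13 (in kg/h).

N2 enters only via n5 and leaves only via the purge: 1140×0.196 = 0.042×(N2 in n10), and the absorber passes all N2, so N2 in n12 = N2 in n10 = 5320 kg/h.
H2 in n12: m_A = 1140×0.804 + (1−0.042)·(1−0.754)·m_A, so m_A = 916.56/0.7643 = 1199.2 kg/h.
n10 = (1−0.754)×1199.2 + 5320 = 5615 kg/h.
Purge n13 = 0.042×5615 = 235.83 kg/h.

235.8 kg/h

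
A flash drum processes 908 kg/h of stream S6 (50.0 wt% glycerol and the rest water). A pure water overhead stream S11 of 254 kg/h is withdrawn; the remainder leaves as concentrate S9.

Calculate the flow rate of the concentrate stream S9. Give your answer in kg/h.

654 kg/h

Concentrate = 908 − 254 = 654 kg/h.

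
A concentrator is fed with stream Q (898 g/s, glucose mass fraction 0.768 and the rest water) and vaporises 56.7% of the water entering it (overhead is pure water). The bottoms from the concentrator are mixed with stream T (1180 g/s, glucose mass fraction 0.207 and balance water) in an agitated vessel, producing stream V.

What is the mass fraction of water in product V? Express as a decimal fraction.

Vapour removed = 0.567×0.232×898 = 118.13 g/s; concentrate = 779.87 g/s.
water reaching the mixer = 90.209 (from concentrate) + 1180×0.793 = 1025.9 g/s.
Product flow = 779.87 + 1180 = 1959.9 g/s; water fraction = 0.523.

0.523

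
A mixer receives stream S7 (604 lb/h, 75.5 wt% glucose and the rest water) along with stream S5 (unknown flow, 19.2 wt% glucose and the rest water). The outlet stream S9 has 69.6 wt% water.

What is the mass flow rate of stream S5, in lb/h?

Let S5 be the unknown flow. Total out = 604 + S5.
water balance: 147.98 + 0.808·S5 = 0.696·(604 + S5)
(0.808 − 0.696)·S5 = 0.696×604 − 147.98 = 272.4
S5 = 272.4 / 0.112 = 2432.2 lb/h

2432 lb/h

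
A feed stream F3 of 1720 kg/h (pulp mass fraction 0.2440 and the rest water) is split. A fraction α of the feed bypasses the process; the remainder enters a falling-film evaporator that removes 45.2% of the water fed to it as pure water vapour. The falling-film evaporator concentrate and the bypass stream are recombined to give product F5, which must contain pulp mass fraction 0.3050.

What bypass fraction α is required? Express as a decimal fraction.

0.415

All 1720×0.244 = 419.68 kg/h of pulp reaches F5, so F5 = 419.68/0.305 = 1376 kg/h and vapour = 344 kg/h.
The evaporator receives (1−α)·1720 of feed at 0.756 water and removes 0.452 of that water:
0.452×0.756×(1−α)×1720 = 344
(1−α) = 344/587.74 = 0.5853;  α = 0.4147.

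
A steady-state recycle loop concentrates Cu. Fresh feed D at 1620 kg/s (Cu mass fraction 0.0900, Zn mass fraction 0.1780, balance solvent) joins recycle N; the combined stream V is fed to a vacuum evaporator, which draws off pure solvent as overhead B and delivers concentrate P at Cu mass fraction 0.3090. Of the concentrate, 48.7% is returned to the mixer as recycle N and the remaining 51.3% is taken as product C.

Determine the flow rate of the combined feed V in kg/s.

2068 kg/s

Overall Cu balance (none leaves overhead): Cu in fresh feed = Cu in product, i.e. 1620×0.090 = (1−0.487)·P·0.309.
P = 145.8/(0.309×0.513) = 919.78 kg/s.
Recycle N = 0.487×919.78 = 447.93 kg/s.
Combined feed V = 1620 + 447.93 = 2067.9 kg/s.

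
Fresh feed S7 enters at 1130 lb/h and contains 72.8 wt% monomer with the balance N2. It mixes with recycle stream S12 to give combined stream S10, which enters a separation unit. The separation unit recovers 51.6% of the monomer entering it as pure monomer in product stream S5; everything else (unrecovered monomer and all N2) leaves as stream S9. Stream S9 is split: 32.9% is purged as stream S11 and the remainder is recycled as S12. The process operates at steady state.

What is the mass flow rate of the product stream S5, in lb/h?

628.6 lb/h

monomer in S10: m_A = 1130×0.728 + (1−0.329)·(1−0.516)·m_A, so m_A = 822.64/0.6752 = 1218.3 lb/h.
Product S5 = 0.516×1218.3 = 628.64 lb/h.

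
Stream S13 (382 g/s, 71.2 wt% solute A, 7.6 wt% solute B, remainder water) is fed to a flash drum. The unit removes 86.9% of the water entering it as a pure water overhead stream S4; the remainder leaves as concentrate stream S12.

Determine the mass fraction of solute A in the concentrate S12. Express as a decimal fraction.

solute A is not removed: 382×0.712 = 271.98 g/s of solute A enters S12.
water entering = 382×0.212 = 80.984 g/s; overhead removed = 0.869×80.984 = 70.375 g/s.
Concentrate = 382 − 70.375 = 311.62 g/s.
Mass fraction = 271.98/311.62 = 0.873.

0.873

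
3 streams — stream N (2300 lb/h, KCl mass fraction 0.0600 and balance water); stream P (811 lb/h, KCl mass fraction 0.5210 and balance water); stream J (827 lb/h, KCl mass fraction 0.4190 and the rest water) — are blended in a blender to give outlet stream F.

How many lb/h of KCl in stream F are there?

KCl out = KCl in = 2300×0.060 + 811×0.521 + 827×0.419 = 907.04 lb/h.

907 lb/h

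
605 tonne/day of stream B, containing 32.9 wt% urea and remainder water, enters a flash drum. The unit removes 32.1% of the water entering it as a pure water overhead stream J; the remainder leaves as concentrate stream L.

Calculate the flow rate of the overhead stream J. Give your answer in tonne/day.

130.3 tonne/day

water entering = 605×0.671 = 405.96 tonne/day; overhead removed = 0.321×405.96 = 130.31 tonne/day.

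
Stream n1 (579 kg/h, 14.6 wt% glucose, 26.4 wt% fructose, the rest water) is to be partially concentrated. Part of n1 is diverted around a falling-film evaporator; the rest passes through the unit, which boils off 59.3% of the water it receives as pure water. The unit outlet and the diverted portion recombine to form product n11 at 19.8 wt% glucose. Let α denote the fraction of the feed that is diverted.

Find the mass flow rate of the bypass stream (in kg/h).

144.4 kg/h

All 579×0.146 = 84.534 kg/h of glucose reaches n11, so n11 = 84.534/0.198 = 426.94 kg/h and vapour = 152.06 kg/h.
The evaporator receives (1−α)·579 of feed at 0.590 water and removes 0.593 of that water:
0.593×0.590×(1−α)×579 = 152.06
(1−α) = 152.06/202.57 = 0.7506;  α = 0.2494.
Bypass flow = 0.2494×579 = 144.38 kg/h.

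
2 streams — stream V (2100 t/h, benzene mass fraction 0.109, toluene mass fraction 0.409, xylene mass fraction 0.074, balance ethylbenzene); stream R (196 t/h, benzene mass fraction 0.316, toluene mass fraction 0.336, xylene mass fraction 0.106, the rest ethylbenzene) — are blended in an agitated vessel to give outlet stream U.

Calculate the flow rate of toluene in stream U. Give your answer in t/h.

924.8 t/h

toluene out = toluene in = 2100×0.409 + 196×0.336 = 924.76 t/h.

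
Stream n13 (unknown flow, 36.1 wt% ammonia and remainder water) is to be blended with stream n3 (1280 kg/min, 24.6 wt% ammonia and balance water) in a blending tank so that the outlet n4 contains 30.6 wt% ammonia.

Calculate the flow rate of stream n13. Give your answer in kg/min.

Let n13 be the unknown flow. Total out = 1280 + n13.
ammonia balance: 314.88 + 0.361·n13 = 0.306·(1280 + n13)
(0.361 − 0.306)·n13 = 0.306×1280 − 314.88 = 76.8
n13 = 76.8 / 0.055 = 1396.4 kg/min

1396 kg/min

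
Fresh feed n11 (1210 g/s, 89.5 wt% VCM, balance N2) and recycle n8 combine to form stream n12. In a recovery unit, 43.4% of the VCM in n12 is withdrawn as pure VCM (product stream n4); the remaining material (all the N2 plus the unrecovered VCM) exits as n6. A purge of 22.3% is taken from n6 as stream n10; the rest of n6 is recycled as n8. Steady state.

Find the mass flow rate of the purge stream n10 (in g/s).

N2 enters only via n11 and leaves only via the purge: 1210×0.105 = 0.223×(N2 in n6), and the recovery unit passes all N2, so N2 in n12 = N2 in n6 = 569.73 g/s.
VCM in n12: m_A = 1210×0.895 + (1−0.223)·(1−0.434)·m_A, so m_A = 1083/0.5602 = 1933.1 g/s.
n6 = (1−0.434)×1933.1 + 569.73 = 1663.9 g/s.
Purge n10 = 0.223×1663.9 = 371.04 g/s.

371 g/s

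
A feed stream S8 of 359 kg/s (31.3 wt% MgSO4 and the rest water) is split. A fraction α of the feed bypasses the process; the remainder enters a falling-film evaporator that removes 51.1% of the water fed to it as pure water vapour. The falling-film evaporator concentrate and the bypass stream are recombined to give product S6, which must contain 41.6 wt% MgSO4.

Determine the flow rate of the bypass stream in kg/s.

All 359×0.313 = 112.37 kg/s of MgSO4 reaches S6, so S6 = 112.37/0.416 = 270.11 kg/s and vapour = 88.887 kg/s.
The evaporator receives (1−α)·359 of feed at 0.687 water and removes 0.511 of that water:
0.511×0.687×(1−α)×359 = 88.887
(1−α) = 88.887/126.03 = 0.7053;  α = 0.2947.
Bypass flow = 0.2947×359 = 105.8 kg/s.

105.8 kg/s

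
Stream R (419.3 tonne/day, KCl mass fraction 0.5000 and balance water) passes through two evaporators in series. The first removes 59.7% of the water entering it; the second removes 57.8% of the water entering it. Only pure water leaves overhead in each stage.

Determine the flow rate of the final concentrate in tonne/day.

245.3 tonne/day

water in feed = 419.3×0.500 = 209.65 tonne/day.
After stage 1: water left = (1−0.597)×209.65 = 84.489; stream total = 294.14 tonne/day.
After stage 2: water left = (1−0.578)×84.489 = 35.654; final concentrate = 245.3 tonne/day.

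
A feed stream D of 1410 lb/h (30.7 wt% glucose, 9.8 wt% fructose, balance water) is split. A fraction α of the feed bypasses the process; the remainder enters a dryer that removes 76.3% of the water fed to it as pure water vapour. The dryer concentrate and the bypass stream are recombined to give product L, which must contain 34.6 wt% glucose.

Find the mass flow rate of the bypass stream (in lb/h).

All 1410×0.307 = 432.87 lb/h of glucose reaches L, so L = 432.87/0.346 = 1251.1 lb/h and vapour = 158.93 lb/h.
The evaporator receives (1−α)·1410 of feed at 0.595 water and removes 0.763 of that water:
0.763×0.595×(1−α)×1410 = 158.93
(1−α) = 158.93/640.12 = 0.2483;  α = 0.7517.
Bypass flow = 0.7517×1410 = 1059.9 lb/h.

1060 lb/h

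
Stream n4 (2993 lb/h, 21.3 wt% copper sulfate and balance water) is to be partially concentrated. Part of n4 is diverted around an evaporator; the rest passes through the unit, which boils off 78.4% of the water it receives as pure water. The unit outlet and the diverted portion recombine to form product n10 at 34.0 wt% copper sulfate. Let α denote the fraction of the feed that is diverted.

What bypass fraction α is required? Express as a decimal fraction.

0.395

All 2993×0.213 = 637.51 lb/h of copper sulfate reaches n10, so n10 = 637.51/0.340 = 1875 lb/h and vapour = 1118 lb/h.
The evaporator receives (1−α)·2993 of feed at 0.787 water and removes 0.784 of that water:
0.784×0.787×(1−α)×2993 = 1118
(1−α) = 1118/1846.7 = 0.6054;  α = 0.3946.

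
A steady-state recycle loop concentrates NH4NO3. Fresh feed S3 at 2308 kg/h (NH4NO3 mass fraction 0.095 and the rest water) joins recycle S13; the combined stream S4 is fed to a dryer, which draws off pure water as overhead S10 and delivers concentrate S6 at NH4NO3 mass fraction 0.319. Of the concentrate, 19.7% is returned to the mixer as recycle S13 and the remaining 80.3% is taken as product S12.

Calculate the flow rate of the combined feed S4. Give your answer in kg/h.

Overall NH4NO3 balance (none leaves overhead): NH4NO3 in fresh feed = NH4NO3 in product, i.e. 2308×0.095 = (1−0.197)·S6·0.319.
S6 = 219.26/(0.319×0.803) = 855.96 kg/h.
Recycle S13 = 0.197×855.96 = 168.62 kg/h.
Combined feed S4 = 2308 + 168.62 = 2476.6 kg/h.

2477 kg/h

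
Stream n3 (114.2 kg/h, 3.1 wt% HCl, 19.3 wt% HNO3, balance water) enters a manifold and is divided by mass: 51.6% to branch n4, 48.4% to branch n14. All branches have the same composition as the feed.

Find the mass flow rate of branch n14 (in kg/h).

55.27 kg/h

Branch n14 flow = 0.484×114.2 = 55.273 kg/h.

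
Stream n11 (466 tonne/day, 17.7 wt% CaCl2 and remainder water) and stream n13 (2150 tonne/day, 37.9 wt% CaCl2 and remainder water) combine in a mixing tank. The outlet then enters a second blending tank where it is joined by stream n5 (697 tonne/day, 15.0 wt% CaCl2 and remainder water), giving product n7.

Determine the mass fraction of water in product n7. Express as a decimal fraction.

Overall, product flow = 3313 tonne/day.
water in = 466×0.823 + 2150×0.621 + 697×0.850 = 2311.1 tonne/day.
water fraction in n7 = 0.6976.

0.6976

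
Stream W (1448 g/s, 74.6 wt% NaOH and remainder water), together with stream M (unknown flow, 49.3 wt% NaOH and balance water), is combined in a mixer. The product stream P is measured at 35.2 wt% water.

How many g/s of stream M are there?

Let M be the unknown flow. Total out = 1448 + M.
water balance: 367.79 + 0.507·M = 0.352·(1448 + M)
(0.507 − 0.352)·M = 0.352×1448 − 367.79 = 141.9
M = 141.9 / 0.155 = 915.51 g/s

915.5 g/s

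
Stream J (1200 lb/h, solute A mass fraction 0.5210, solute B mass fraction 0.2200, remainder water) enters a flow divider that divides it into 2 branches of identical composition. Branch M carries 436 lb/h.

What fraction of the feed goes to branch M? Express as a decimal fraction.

0.363

Fraction to M = 436/1200 = 0.3633.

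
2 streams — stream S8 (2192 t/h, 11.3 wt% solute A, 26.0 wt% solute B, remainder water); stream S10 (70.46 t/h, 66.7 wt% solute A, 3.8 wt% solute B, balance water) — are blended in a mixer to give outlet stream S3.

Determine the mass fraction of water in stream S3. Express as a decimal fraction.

0.6167

Total flow out = 2192 + 70.46 = 2262.5 t/h.
water in = 2192×0.627 + 70.46×0.295 = 1395.2 t/h.
water mass fraction in S3 = 1395.2/2262.5 = 0.6167.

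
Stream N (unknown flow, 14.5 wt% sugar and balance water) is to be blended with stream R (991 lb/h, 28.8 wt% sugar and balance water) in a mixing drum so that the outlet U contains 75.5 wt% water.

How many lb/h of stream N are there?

426.1 lb/h

Let N be the unknown flow. Total out = 991 + N.
water balance: 705.59 + 0.855·N = 0.755·(991 + N)
(0.855 − 0.755)·N = 0.755×991 − 705.59 = 42.613
N = 42.613 / 0.100 = 426.13 lb/h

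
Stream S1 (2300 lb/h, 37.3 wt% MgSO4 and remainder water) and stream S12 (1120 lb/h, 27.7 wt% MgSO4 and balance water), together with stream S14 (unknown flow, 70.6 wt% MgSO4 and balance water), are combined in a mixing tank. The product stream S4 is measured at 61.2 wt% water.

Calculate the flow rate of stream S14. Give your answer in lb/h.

Let S14 be the unknown flow. Total out = 3420 + S14.
water balance: 2251.9 + 0.294·S14 = 0.612·(3420 + S14)
(0.294 − 0.612)·S14 = 0.612×3420 − 2251.9 = -158.82
S14 = -158.82 / -0.318 = 499.43 lb/h

499.4 lb/h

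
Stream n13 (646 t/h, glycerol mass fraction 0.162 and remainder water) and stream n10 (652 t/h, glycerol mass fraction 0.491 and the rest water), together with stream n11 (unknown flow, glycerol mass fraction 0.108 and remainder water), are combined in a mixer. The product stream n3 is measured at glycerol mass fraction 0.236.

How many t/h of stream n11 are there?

925.4 t/h

Let n11 be the unknown flow. Total out = 1298 + n11.
glycerol balance: 424.78 + 0.108·n11 = 0.236·(1298 + n11)
(0.108 − 0.236)·n11 = 0.236×1298 − 424.78 = -118.46
n11 = -118.46 / -0.128 = 925.44 t/h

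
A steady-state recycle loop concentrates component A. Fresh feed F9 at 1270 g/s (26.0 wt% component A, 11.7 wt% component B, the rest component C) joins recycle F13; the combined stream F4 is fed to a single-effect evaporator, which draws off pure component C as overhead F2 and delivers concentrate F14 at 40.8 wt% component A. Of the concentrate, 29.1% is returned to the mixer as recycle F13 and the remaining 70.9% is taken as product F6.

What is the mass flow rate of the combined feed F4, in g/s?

Overall component A balance (none leaves overhead): component A in fresh feed = component A in product, i.e. 1270×0.260 = (1−0.291)·F14·0.408.
F14 = 330.2/(0.408×0.709) = 1141.5 g/s.
Recycle F13 = 0.291×1141.5 = 332.17 g/s.
Combined feed F4 = 1270 + 332.17 = 1602.2 g/s.

1602 g/s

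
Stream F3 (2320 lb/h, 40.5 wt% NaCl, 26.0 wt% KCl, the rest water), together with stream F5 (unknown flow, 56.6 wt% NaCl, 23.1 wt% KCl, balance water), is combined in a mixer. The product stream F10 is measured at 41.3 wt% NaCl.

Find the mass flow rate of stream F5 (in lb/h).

Let F5 be the unknown flow. Total out = 2320 + F5.
NaCl balance: 939.6 + 0.566·F5 = 0.413·(2320 + F5)
(0.566 − 0.413)·F5 = 0.413×2320 − 939.6 = 18.56
F5 = 18.56 / 0.153 = 121.31 lb/h

121.3 lb/h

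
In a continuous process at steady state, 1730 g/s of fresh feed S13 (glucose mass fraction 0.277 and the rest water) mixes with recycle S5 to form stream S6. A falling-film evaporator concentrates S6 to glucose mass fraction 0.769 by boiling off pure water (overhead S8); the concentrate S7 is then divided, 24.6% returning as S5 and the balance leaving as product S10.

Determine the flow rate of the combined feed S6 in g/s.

Overall glucose balance (none leaves overhead): glucose in fresh feed = glucose in product, i.e. 1730×0.277 = (1−0.246)·S7·0.769.
S7 = 479.21/(0.769×0.754) = 826.47 g/s.
Recycle S5 = 0.246×826.47 = 203.31 g/s.
Combined feed S6 = 1730 + 203.31 = 1933.3 g/s.

1933 g/s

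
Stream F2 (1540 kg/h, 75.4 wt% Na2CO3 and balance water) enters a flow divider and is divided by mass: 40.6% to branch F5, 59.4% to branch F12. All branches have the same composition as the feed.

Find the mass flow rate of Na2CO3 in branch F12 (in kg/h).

689.7 kg/h

Branch F12 total = 0.594×1540 = 914.76 kg/h.
Na2CO3 in F12 = 0.754×914.76 = 689.73 kg/h.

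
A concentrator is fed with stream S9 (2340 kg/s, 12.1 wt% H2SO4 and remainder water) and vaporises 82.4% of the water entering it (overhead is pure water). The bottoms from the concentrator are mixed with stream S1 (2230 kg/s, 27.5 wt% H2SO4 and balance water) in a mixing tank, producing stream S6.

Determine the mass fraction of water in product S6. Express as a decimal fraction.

Vapour removed = 0.824×0.879×2340 = 1694.9 kg/s; concentrate = 645.15 kg/s.
water reaching the mixer = 362.01 (from concentrate) + 2230×0.725 = 1978.8 kg/s.
Product flow = 645.15 + 2230 = 2875.1 kg/s; water fraction = 0.688.

0.688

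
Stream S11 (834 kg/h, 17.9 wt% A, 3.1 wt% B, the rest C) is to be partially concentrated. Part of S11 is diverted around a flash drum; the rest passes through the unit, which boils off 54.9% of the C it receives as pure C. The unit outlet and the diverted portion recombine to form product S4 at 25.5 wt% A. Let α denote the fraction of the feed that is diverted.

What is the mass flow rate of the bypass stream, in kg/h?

260.9 kg/h

All 834×0.179 = 149.29 kg/h of A reaches S4, so S4 = 149.29/0.255 = 585.44 kg/h and vapour = 248.56 kg/h.
The evaporator receives (1−α)·834 of feed at 0.790 C and removes 0.549 of that C:
0.549×0.790×(1−α)×834 = 248.56
(1−α) = 248.56/361.71 = 0.6872;  α = 0.3128.
Bypass flow = 0.3128×834 = 260.89 kg/h.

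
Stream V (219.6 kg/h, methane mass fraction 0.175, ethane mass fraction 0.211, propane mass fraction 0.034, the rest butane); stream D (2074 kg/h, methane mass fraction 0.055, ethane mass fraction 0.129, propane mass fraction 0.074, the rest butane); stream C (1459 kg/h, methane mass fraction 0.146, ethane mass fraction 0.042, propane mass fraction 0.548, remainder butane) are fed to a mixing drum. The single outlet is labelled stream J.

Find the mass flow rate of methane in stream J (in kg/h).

365.5 kg/h

methane out = methane in = 219.6×0.175 + 2074×0.055 + 1459×0.146 = 365.51 kg/h.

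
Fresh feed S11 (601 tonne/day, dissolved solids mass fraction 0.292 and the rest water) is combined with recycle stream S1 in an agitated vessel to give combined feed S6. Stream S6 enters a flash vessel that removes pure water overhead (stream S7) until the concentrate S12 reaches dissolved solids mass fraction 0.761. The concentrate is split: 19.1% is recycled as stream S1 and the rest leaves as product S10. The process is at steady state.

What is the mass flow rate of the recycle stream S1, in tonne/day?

54.44 tonne/day

Overall dissolved solids balance (none leaves overhead): dissolved solids in fresh feed = dissolved solids in product, i.e. 601×0.292 = (1−0.191)·S12·0.761.
S12 = 175.49/(0.761×0.809) = 285.05 tonne/day.
Recycle S1 = 0.191×285.05 = 54.445 tonne/day.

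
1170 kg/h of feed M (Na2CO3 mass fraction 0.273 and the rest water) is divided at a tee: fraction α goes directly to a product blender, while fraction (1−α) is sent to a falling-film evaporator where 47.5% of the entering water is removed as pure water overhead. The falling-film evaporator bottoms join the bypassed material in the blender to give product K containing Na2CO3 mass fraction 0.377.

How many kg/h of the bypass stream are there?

All 1170×0.273 = 319.41 kg/h of Na2CO3 reaches K, so K = 319.41/0.377 = 847.24 kg/h and vapour = 322.76 kg/h.
The evaporator receives (1−α)·1170 of feed at 0.727 water and removes 0.475 of that water:
0.475×0.727×(1−α)×1170 = 322.76
(1−α) = 322.76/404.03 = 0.7988;  α = 0.2012.
Bypass flow = 0.2012×1170 = 235.35 kg/h.

235.3 kg/h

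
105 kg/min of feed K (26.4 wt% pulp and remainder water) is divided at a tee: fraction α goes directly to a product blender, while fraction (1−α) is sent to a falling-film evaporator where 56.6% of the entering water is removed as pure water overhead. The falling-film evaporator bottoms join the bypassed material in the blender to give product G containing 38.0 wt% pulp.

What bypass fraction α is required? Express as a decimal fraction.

0.267

All 105×0.264 = 27.72 kg/min of pulp reaches G, so G = 27.72/0.380 = 72.947 kg/min and vapour = 32.053 kg/min.
The evaporator receives (1−α)·105 of feed at 0.736 water and removes 0.566 of that water:
0.566×0.736×(1−α)×105 = 32.053
(1−α) = 32.053/43.74 = 0.7328;  α = 0.2672.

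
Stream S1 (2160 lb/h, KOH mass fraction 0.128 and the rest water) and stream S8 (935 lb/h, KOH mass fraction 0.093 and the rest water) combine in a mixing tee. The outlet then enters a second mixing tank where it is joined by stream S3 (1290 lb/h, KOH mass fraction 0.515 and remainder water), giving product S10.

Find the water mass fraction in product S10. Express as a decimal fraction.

0.766

Overall, product flow = 4385 lb/h.
water in = 2160×0.872 + 935×0.907 + 1290×0.485 = 3357.2 lb/h.
water fraction in S10 = 0.766.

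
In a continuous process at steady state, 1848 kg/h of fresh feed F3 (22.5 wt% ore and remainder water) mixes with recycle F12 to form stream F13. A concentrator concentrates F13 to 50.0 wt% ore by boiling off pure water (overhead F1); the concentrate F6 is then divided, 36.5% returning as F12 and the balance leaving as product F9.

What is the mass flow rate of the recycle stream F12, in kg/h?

478 kg/h

Overall ore balance (none leaves overhead): ore in fresh feed = ore in product, i.e. 1848×0.225 = (1−0.365)·F6·0.500.
F6 = 415.8/(0.500×0.635) = 1309.6 kg/h.
Recycle F12 = 0.365×1309.6 = 478.01 kg/h.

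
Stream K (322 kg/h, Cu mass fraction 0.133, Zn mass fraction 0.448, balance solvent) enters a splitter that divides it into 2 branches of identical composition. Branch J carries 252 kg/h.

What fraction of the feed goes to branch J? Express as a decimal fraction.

Fraction to J = 252/322 = 0.7826.

0.783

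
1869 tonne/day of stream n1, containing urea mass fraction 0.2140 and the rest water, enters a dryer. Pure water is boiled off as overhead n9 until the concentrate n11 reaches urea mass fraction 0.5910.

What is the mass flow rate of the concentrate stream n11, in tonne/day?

676.8 tonne/day

urea is conserved: 1869×0.214 = 399.97 tonne/day all reports to the concentrate.
Concentrate = 399.97/(target fraction) = 676.76 tonne/day.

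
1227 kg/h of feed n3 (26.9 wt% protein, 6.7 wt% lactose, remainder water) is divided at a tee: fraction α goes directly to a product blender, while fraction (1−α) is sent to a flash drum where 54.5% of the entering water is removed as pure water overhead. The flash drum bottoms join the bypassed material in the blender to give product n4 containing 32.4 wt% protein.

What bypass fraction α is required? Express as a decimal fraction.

All 1227×0.269 = 330.06 kg/h of protein reaches n4, so n4 = 330.06/0.324 = 1018.7 kg/h and vapour = 208.29 kg/h.
The evaporator receives (1−α)·1227 of feed at 0.664 water and removes 0.545 of that water:
0.545×0.664×(1−α)×1227 = 208.29
(1−α) = 208.29/444.03 = 0.4691;  α = 0.5309.

0.531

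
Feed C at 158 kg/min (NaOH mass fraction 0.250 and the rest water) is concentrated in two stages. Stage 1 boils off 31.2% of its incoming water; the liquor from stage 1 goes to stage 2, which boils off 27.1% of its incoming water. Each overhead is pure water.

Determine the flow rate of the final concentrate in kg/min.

water in feed = 158×0.750 = 118.5 kg/min.
After stage 1: water left = (1−0.312)×118.5 = 81.528; stream total = 121.03 kg/min.
After stage 2: water left = (1−0.271)×81.528 = 59.434; final concentrate = 98.934 kg/min.

98.93 kg/min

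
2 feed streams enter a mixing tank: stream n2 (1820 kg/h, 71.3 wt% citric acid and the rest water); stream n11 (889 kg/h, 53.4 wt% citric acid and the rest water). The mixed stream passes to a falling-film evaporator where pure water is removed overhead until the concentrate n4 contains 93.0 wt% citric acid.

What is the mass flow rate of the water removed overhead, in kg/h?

803.2 kg/h

citric acid entering = 1820×0.713 + 889×0.534 = 1772.4 kg/h.
All citric acid reports to n4, so n4 = 1772.4/0.930 = 1905.8 kg/h.
Total feed = 2709 kg/h; overhead = 2709 − 1905.8 = 803.21 kg/h.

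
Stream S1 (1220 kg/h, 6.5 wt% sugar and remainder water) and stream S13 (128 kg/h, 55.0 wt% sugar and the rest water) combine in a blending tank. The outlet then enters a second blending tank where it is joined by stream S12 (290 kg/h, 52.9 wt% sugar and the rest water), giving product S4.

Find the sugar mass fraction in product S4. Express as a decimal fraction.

Overall, product flow = 1638 kg/h.
sugar in = 1220×0.065 + 128×0.550 + 290×0.529 = 303.11 kg/h.
sugar fraction in S4 = 0.185.

0.185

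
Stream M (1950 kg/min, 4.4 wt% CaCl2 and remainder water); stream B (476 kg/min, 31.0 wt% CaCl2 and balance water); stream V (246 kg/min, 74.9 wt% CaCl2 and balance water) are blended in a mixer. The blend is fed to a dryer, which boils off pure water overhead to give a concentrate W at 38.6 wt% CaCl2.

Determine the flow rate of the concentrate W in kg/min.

CaCl2 entering = 1950×0.044 + 476×0.310 + 246×0.749 = 417.61 kg/min.
All CaCl2 reports to W, so W = 417.61/0.386 = 1081.9 kg/min.

1082 kg/min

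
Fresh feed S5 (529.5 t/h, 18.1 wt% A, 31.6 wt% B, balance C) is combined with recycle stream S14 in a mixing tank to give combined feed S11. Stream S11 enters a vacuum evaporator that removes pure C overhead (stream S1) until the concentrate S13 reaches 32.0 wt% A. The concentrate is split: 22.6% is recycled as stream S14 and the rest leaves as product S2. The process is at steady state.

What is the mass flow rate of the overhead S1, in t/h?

230 t/h

Overall A balance (none leaves overhead): A in fresh feed = A in product, i.e. 529.5×0.181 = (1−0.226)·S13·0.320.
S13 = 95.84/(0.320×0.774) = 386.95 t/h.
Recycle S14 = 0.226×386.95 = 87.45 t/h.
Combined feed S11 = 529.5 + 87.45 = 616.95 t/h.
Overhead S1 = S11 − S13 = 616.95 − 386.95 = 230 t/h.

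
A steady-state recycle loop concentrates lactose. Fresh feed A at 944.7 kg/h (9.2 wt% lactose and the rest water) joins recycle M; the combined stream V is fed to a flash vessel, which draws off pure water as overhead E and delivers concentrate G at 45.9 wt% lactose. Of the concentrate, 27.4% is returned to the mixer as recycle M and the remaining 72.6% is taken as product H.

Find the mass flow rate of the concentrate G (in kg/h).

260.8 kg/h

Overall lactose balance (none leaves overhead): lactose in fresh feed = lactose in product, i.e. 944.7×0.092 = (1−0.274)·G·0.459.
G = 86.912/(0.459×0.726) = 260.81 kg/h.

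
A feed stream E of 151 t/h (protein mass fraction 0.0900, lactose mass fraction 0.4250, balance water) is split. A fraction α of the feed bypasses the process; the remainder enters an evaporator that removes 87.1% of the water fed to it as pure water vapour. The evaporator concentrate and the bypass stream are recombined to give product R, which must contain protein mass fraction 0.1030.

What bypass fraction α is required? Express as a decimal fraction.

All 151×0.090 = 13.59 t/h of protein reaches R, so R = 13.59/0.103 = 131.94 t/h and vapour = 19.058 t/h.
The evaporator receives (1−α)·151 of feed at 0.485 water and removes 0.871 of that water:
0.871×0.485×(1−α)×151 = 19.058
(1−α) = 19.058/63.788 = 0.2988;  α = 0.7012.

0.701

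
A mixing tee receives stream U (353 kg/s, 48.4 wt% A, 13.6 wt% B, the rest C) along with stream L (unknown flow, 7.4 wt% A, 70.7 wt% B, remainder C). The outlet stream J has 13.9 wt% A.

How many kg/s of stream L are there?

1874 kg/s

Let L be the unknown flow. Total out = 353 + L.
A balance: 170.85 + 0.074·L = 0.139·(353 + L)
(0.074 − 0.139)·L = 0.139×353 − 170.85 = -121.78
L = -121.78 / -0.065 = 1873.6 kg/s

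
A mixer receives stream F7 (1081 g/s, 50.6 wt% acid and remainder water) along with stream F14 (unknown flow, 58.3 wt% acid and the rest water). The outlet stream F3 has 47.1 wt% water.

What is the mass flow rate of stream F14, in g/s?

Let F14 be the unknown flow. Total out = 1081 + F14.
water balance: 534.01 + 0.417·F14 = 0.471·(1081 + F14)
(0.417 − 0.471)·F14 = 0.471×1081 − 534.01 = -24.863
F14 = -24.863 / -0.054 = 460.43 g/s

460.4 g/s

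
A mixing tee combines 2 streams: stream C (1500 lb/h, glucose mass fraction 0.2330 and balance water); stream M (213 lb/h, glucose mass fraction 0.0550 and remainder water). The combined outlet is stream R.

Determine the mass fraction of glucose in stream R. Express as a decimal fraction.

0.2109

Total flow out = 1500 + 213 = 1713 lb/h.
glucose in = 1500×0.233 + 213×0.055 = 361.21 lb/h.
glucose mass fraction in R = 361.21/1713 = 0.2109.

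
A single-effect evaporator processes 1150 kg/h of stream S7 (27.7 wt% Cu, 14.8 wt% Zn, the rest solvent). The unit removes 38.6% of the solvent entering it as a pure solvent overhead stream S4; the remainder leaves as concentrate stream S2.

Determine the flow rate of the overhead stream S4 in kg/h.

solvent entering = 1150×0.575 = 661.25 kg/h; overhead removed = 0.386×661.25 = 255.24 kg/h.

255.2 kg/h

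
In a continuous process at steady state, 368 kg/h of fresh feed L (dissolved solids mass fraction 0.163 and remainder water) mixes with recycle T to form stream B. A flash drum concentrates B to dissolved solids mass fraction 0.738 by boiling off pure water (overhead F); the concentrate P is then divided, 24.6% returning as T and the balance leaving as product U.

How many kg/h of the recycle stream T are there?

Overall dissolved solids balance (none leaves overhead): dissolved solids in fresh feed = dissolved solids in product, i.e. 368×0.163 = (1−0.246)·P·0.738.
P = 59.984/(0.738×0.754) = 107.8 kg/h.
Recycle T = 0.246×107.8 = 26.518 kg/h.

26.52 kg/h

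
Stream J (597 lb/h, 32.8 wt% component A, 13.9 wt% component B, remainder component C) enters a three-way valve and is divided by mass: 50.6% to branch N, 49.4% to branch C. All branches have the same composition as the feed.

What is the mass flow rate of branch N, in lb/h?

Branch N flow = 0.506×597 = 302.08 lb/h.

302.1 lb/h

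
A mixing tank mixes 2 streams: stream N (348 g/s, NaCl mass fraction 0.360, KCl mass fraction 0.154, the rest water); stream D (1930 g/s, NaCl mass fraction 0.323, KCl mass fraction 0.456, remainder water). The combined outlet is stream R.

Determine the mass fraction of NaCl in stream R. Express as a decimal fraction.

0.329

Total flow out = 348 + 1930 = 2278 g/s.
NaCl in = 348×0.360 + 1930×0.323 = 748.67 g/s.
NaCl mass fraction in R = 748.67/2278 = 0.329.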